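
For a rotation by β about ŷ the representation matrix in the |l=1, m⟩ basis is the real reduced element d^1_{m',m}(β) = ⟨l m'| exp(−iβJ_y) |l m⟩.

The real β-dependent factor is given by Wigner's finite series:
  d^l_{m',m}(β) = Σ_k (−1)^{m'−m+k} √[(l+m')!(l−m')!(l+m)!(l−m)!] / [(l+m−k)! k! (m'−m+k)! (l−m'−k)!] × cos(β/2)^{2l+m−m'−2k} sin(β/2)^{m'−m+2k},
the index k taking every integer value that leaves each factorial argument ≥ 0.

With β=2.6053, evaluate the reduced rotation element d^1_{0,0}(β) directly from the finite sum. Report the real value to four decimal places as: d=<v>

d^1_{0,0}(β=2.6053) via Wigner's sum:
c=cos(2.6053/2)=0.264944, s=sin(2.6053/2)=0.964264; N=√[1·1·1·1]=1.000000
k: max(0,(0)−(0))=0 … min(1+(0),1−(0))=1
  k=0: (−1)^0·1.0000/(1)·0.2649^2·0.9643^0 = +0.070196
  k=1: (−1)^1·1.0000/(1)·0.2649^0·0.9643^2 = -0.929804
d^1_{0,0}(2.6053) = +0.070196 -0.929804 = -0.859609

d=-0.8596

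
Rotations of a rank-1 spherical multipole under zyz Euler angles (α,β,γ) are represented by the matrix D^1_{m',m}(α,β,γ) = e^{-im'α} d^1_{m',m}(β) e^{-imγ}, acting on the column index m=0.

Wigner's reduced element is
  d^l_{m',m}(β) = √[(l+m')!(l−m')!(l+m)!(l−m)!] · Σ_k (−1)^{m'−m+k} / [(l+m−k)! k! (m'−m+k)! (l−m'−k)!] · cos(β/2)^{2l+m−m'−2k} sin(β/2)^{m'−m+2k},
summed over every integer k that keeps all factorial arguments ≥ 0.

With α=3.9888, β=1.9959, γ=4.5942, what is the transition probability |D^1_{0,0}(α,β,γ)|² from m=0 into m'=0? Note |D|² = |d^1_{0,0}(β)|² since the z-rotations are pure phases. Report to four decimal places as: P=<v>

D^1_{0,0}(3.9888,1.9959,4.5942) = e^{-i·0·3.9888}·d^1_{0,0}(1.9959)·e^{-i·0·4.5942}. Compute d first:
c=cos(1.9959/2)=0.542026, s=sin(1.9959/2)=0.840362; N=√[1·1·1·1]=1.000000
The bounds max(0,m−m')=0 and min(l+m,l−m')=1 give 2 terms
  k=0: (−1)^0·1.0000/(1)·0.5420^2·0.8404^0 = +0.293792
  k=1: (−1)^1·1.0000/(1)·0.5420^0·0.8404^2 = -0.706208
d^1_{0,0}(1.9959) = +0.293792 -0.706208 = -0.412415
|D^1_{0,0}|² = |d^1_{0,0}(β)|² = (-0.412415)² = 0.170086 (the z-rotation phases have unit modulus)

P=0.1701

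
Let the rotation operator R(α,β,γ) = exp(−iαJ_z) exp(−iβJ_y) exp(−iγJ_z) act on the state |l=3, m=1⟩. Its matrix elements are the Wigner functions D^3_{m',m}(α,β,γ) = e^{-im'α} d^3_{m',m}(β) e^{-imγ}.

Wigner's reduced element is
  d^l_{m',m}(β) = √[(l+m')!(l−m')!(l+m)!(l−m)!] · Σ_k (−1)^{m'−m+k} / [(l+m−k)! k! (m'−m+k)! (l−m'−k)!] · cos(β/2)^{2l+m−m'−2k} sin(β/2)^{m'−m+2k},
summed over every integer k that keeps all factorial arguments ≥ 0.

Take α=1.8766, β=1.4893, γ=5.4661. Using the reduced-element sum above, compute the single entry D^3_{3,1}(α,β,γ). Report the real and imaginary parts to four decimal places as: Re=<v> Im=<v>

D^3_{3,1}(1.8766,1.4893,5.4661) = e^{-i·3·1.8766}·d^3_{3,1}(1.4893)·e^{-i·1·5.4661}. Compute d first:
Half-angle: c=0.735325, s=0.677714. N=√(720·1·24·2)=185.903201
k: max(0,(1)−(3))=0 … min(3+(1),3−(3))=0
  k=0: (−1)^2·185.9032/(48)·0.7353^4·0.6777^2 = +0.520064
d^3_{3,1}(1.4893) = +0.520064
D = (+0.794030+0.607878i)·(+0.520064)·(+0.684349+0.729154i) = +0.052088+0.517449i

Re=0.0521 Im=0.5174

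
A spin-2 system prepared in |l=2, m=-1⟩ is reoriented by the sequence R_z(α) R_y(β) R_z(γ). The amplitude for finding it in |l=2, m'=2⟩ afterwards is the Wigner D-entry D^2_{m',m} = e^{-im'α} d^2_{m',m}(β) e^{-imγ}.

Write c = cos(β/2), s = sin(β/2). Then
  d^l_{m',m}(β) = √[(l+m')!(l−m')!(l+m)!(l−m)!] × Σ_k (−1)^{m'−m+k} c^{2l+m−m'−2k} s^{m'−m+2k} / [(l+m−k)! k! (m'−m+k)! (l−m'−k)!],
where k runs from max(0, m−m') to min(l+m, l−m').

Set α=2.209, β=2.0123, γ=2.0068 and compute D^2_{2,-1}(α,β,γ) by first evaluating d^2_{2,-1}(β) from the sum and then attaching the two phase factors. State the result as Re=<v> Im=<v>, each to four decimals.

Re=0.4806 Im=0.4305

First d^2_{2,-1}(β=2.0123), then the phase factors e^{-i(2)α} and e^{-i(-1)γ}:
Half-angle: c=0.535117, s=0.844778. N=√(24·1·1·6)=12.000000
The bounds max(0,m−m')=0 and min(l+m,l−m')=0 give 1 term
  k=0: (−1)^3·12.0000/(6)·0.5351^1·0.8448^3 = -0.645218
d^2_{2,-1}(2.0123) = -0.645218
Attach z-rotation phases: D = e^{-i(2)(2.209)}·(-0.645218)·e^{-i(-1)(2.0068)} = +0.480631+0.430465i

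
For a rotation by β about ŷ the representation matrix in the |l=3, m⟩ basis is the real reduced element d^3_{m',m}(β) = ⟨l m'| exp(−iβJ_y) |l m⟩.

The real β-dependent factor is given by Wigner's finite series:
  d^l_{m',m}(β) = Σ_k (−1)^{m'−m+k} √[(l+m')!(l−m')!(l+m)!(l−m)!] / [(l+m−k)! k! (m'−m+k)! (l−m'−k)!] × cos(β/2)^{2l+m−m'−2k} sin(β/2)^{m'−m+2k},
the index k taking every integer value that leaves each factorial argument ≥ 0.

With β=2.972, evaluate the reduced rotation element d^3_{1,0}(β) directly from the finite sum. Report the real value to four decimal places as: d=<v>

d=-0.2819

d^3_{1,0}(β=2.972) via Wigner's sum:
With c≡cos(β/2)=0.084695 and s≡sin(β/2)=0.996407, N=[24·2·6·6]^{1/2}=41.569219
The bounds max(0,m−m')=0 and min(l+m,l−m')=2 give 3 terms
  k=0: (−1)^1·41.5692/(12)·0.0847^5·0.9964^1 = -0.000015
  k=1: (−1)^2·41.5692/(4)·0.0847^3·0.9964^3 = +0.006246
  k=2: (−1)^3·41.5692/(12)·0.0847^1·0.9964^5 = -0.288158
d^3_{1,0}(2.972) = -0.000015 +0.006246 -0.288158 = -0.281927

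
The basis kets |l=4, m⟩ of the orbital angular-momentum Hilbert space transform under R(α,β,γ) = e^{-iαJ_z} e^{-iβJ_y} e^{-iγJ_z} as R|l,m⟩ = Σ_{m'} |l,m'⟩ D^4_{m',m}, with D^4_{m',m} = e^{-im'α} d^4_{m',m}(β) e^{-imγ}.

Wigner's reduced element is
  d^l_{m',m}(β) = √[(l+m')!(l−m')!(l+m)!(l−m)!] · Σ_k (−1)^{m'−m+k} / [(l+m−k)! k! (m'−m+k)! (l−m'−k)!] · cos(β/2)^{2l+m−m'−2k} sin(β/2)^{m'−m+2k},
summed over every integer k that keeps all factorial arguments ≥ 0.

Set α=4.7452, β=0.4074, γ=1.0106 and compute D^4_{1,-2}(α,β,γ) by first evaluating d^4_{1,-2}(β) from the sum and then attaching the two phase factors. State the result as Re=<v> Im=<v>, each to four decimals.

First d^4_{1,-2}(β=0.4074), then the phase factors e^{-i(1)α} and e^{-i(-2)γ}:
Half-angle: c=0.979325, s=0.202294. N=√(120·6·2·720)=1018.233765
The bounds max(0,m−m')=0 and min(l+m,l−m')=2 give 3 terms
  k=0: (−1)^3·1018.2338/(72)·0.9793^5·0.2023^3 = -0.105463
  k=1: (−1)^4·1018.2338/(48)·0.9793^3·0.2023^5 = +0.006750
  k=2: (−1)^5·1018.2338/(240)·0.9793^1·0.2023^7 = -0.000058
d^4_{1,-2}(0.4074) = -0.105463 +0.006750 -0.000058 = -0.098770
D = (+0.032805+0.999462i)·(-0.098770)·(-0.435329+0.900271i) = +0.090283+0.040057i

Re=0.0903 Im=0.0401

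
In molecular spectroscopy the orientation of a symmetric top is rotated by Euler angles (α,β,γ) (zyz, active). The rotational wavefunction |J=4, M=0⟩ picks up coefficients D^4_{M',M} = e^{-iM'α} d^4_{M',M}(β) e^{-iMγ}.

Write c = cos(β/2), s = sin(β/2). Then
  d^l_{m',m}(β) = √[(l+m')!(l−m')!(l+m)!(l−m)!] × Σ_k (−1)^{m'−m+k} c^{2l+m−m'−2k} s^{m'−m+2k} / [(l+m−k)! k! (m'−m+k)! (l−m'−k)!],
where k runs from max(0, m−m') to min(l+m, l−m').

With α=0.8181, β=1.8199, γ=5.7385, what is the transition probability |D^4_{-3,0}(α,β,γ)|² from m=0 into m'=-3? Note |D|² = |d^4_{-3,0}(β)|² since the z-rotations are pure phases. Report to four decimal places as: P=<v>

First d^4_{-3,0}(β=1.8199), then the phase factors e^{-i(-3)α} and e^{-i(0)γ}:
With c≡cos(β/2)=0.613785 and s≡sin(β/2)=0.789473, N=[1·5040·24·24]^{1/2}=1703.830978
The bounds max(0,m−m')=3 and min(l+m,l−m')=4 give 2 terms
  k=3: (−1)^0·1703.8310/(144)·0.6138^5·0.7895^3 = +0.507175
  k=4: (−1)^1·1703.8310/(144)·0.6138^3·0.7895^5 = -0.839073
d^4_{-3,0}(1.8199) = +0.507175 -0.839073 = -0.331898
|D^4_{-3,0}|² = |d^4_{-3,0}(β)|² = (-0.331898)² = 0.110156 (the z-rotation phases have unit modulus)

P=0.1102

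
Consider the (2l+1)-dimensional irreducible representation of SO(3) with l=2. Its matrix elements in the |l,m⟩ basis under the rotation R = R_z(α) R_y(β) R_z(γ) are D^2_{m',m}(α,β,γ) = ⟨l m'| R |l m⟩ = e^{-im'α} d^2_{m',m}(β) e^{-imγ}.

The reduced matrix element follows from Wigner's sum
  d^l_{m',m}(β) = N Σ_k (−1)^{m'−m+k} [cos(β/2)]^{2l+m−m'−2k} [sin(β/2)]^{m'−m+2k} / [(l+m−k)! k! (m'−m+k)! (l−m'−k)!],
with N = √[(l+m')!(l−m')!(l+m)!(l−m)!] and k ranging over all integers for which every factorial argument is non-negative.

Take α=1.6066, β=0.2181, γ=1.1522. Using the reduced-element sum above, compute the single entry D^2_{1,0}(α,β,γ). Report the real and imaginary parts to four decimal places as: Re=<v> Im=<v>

First d^2_{1,0}(β=0.2181), then the phase factors e^{-i(1)α} and e^{-i(0)γ}:
Half-angle: c=0.994060, s=0.108834. N=√(6·1·2·2)=4.898979
The bounds max(0,m−m')=0 and min(l+m,l−m')=1 give 2 terms
  k=0: (−1)^1·4.8990/(2)·0.9941^3·0.1088^1 = -0.261865
  k=1: (−1)^2·4.8990/(2)·0.9941^1·0.1088^3 = +0.003139
d^2_{1,0}(0.2181) = -0.261865 +0.003139 = -0.258726
D = (-0.035796-0.999359i)·(-0.258726)·(+1.000000+0.000000i) = +0.009261+0.258561i

Re=0.0093 Im=0.2586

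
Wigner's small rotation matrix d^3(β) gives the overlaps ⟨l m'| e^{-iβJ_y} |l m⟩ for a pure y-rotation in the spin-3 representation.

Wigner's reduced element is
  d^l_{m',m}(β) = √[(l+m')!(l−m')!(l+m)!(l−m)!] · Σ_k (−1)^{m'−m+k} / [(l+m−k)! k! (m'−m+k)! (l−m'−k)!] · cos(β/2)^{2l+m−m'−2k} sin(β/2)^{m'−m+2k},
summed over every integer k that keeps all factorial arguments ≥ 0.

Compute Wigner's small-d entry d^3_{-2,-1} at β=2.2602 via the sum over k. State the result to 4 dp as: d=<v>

d^3_{-2,-1}(β=2.2602) via Wigner's sum:
With c≡cos(β/2)=0.426569 and s≡sin(β/2)=0.904455, N=[1·120·2·24]^{1/2}=75.894664
k∈{1,2} keeps every argument non-negative
  k=1: (−1)^0·75.8947/(24)·0.4266^5·0.9045^1 = +0.040396
  k=2: (−1)^1·75.8947/(12)·0.4266^3·0.9045^3 = -0.363212
d^3_{-2,-1}(2.2602) = +0.040396 -0.363212 = -0.322816

d=-0.3228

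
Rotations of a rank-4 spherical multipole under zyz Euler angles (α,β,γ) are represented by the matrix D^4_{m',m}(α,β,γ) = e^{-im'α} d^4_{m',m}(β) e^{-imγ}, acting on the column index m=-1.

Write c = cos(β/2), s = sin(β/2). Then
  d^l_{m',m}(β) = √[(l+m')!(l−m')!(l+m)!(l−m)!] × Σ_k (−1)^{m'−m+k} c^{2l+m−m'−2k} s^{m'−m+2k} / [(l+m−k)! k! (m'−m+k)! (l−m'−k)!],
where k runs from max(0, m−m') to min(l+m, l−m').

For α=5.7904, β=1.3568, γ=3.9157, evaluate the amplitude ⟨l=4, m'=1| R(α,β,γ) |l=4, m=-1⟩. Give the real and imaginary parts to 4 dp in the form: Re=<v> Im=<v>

Re=0.0901 Im=0.2874

Split into d^4_{1,-1}(β=1.3568) × two z-phases.
Half-angle: c=0.778578, s=0.627548. N=√(120·6·6·120)=720.000000
The bounds max(0,m−m')=0 and min(l+m,l−m')=3 give 4 terms
  k=0: (−1)^2·720.0000/(72)·0.7786^6·0.6275^2 = +0.877215
  k=1: (−1)^3·720.0000/(24)·0.7786^4·0.6275^4 = -1.709690
  k=2: (−1)^4·720.0000/(48)·0.7786^2·0.6275^6 = +0.555364
  k=3: (−1)^5·720.0000/(720)·0.7786^0·0.6275^8 = -0.024053
d^4_{1,-1}(1.3568) = +0.877215 -1.709690 +0.555364 -0.024053 = -0.301165
Phases: e^{-i·(1)·5.7904}=+0.881019+0.473082i, e^{-i·(-1)·3.9157}=-0.715045-0.699078i ⇒ D=+0.090123+0.287364i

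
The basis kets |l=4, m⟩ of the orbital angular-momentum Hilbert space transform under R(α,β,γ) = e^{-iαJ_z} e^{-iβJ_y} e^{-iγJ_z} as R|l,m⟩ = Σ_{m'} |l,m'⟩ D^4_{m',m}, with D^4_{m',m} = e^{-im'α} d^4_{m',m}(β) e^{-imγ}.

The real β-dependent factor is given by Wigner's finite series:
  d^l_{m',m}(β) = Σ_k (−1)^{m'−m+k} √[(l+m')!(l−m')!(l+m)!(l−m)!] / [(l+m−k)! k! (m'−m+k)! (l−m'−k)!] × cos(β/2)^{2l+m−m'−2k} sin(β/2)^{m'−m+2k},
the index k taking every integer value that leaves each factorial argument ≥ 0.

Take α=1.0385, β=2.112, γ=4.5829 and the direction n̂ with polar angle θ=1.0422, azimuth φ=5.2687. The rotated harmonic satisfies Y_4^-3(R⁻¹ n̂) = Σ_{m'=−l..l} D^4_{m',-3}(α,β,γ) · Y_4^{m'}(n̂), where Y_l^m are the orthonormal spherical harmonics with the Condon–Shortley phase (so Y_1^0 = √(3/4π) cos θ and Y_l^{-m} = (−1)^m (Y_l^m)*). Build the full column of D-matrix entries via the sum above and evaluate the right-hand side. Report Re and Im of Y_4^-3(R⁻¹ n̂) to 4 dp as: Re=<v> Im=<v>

Need the full column D^4_{m',-3} for m'=−4..4 at α=1.0385, β=2.112, γ=4.5829.
cos(β/2)=0.492358, sin(β/2)=0.870393
d^4_{-4,-3}: single k=1 term ⇒ +0.017267;  D = +0.010088-0.014014i
d^4_{-3,-3}: k∈[0..1] ⇒ +0.003453 -0.075546 = -0.072093;  D = +0.029038+0.065986i
d^4_{-2,-3}: k∈[0..1] ⇒ -0.022843 +0.214158 = +0.191316;  D = -0.189991-0.022473i
d^4_{-1,-3}: k∈[0..1] ⇒ +0.085661 -0.446173 = -0.360512;  D = +0.218186-0.286990i
d^4_{0,-3}: k∈[0..1] ⇒ -0.225743 +0.705477 = +0.479735;  D = +0.181709+0.443990i
d^4_{1,-3}: k∈[0..1] ⇒ +0.446173 -0.836612 = -0.390439;  D = -0.386407-0.055963i
d^4_{2,-3}: k∈[0..1] ⇒ -0.669274 +0.697192 = +0.027918;  D = +0.017470-0.021776i
d^4_{3,-3}: k∈[0..1] ⇒ +0.737822 -0.329400 = +0.408422;  D = -0.144784-0.381899i
d^4_{4,-3}: single k=0 term ⇒ -0.527028;  D = +0.519437+0.089123i
Y_4^{m'}(θ=1.0422,φ=5.2687) and Σ D·Y over m':
  (+0.0101-0.0140i)·(-0.1498-0.1952i)  (+0.0290+0.0660i)·(-0.4045+0.0398i)  (-0.1900-0.0225i)·(-0.0861+0.1746i)  (+0.2182-0.2870i)·(-0.1327-0.2134i)  (+0.1817+0.4440i)·(-0.2503+0.0000i)  (-0.3864-0.0560i)·(+0.1327-0.2134i)  (+0.0175-0.0218i)·(-0.0861-0.1746i)  (-0.1448-0.3819i)·(+0.4045+0.0398i)  (+0.5194+0.0891i)·(-0.1498+0.1952i)
Y_4^-3(R⁻¹ n̂) = -0.341081-0.174585i

Re=-0.3411 Im=-0.1746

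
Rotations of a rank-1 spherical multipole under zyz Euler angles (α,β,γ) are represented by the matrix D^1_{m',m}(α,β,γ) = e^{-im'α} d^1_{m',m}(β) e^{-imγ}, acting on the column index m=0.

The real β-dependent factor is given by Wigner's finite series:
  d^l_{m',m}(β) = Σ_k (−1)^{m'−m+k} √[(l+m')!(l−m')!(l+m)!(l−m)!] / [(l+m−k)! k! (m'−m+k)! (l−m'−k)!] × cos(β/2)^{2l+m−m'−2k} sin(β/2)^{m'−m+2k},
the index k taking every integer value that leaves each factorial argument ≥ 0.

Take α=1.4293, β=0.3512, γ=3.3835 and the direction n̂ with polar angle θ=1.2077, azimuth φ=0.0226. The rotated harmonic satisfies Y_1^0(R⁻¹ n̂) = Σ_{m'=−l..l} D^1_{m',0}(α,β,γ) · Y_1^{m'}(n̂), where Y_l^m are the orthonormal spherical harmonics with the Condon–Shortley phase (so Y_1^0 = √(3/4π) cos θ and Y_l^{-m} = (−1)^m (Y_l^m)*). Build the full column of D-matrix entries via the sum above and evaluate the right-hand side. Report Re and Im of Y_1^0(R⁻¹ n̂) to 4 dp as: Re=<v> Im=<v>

Re=0.1886 Im=0.0000

Need the full column D^1_{m',0} for m'=−1..1 at α=1.4293, β=0.3512, γ=3.3835.
cos(β/2)=0.984622, sin(β/2)=0.174699
d^1_{-1,0}: single k=1 term ⇒ +0.243262;  D = +0.034306+0.240831i
d^1_{0,0}: k∈[0..1] ⇒ +0.969480 -0.030520 = +0.938961;  D = +0.938961+0.000000i
d^1_{1,0}: single k=0 term ⇒ -0.243262;  D = -0.034306+0.240831i
Y_1^{m'}(θ=1.2077,φ=0.0226) and Σ D·Y over m':
  (+0.0343+0.2408i)·(+0.3229-0.0073i)  (+0.9390+0.0000i)·(+0.1735+0.0000i)  (-0.0343+0.2408i)·(-0.3229-0.0073i)
Y_1^0(R⁻¹ n̂) = +0.188614+0.000000i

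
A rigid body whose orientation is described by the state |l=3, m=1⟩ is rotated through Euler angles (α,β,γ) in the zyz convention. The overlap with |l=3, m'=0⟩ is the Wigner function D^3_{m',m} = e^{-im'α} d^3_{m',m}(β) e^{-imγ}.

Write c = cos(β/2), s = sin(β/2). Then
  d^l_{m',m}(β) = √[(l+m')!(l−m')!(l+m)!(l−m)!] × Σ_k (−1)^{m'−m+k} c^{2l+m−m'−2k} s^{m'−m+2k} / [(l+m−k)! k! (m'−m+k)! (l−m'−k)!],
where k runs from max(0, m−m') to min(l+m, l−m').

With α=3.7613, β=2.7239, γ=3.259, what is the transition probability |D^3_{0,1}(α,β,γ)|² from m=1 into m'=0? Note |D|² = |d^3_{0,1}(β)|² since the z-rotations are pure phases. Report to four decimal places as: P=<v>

P=0.3115

First d^3_{0,1}(β=2.7239), then the phase factors e^{-i(0)α} and e^{-i(1)γ}:
c=cos(2.7239/2)=0.207331, s=sin(2.7239/2)=0.978271; N=√[6·6·24·2]=41.569219
k: max(0,(1)−(0))=1 … min(3+(1),3−(0))=3
  k=1: (−1)^0·41.5692/(12)·0.2073^5·0.9783^1 = +0.001298
  k=2: (−1)^1·41.5692/(4)·0.2073^3·0.9783^3 = -0.086713
  k=3: (−1)^2·41.5692/(12)·0.2073^1·0.9783^5 = +0.643504
d^3_{0,1}(2.7239) = +0.001298 -0.086713 +0.643504 = +0.558089
|D^3_{0,1}|² = |d^3_{0,1}(β)|² = (+0.558089)² = 0.311463 (the z-rotation phases have unit modulus)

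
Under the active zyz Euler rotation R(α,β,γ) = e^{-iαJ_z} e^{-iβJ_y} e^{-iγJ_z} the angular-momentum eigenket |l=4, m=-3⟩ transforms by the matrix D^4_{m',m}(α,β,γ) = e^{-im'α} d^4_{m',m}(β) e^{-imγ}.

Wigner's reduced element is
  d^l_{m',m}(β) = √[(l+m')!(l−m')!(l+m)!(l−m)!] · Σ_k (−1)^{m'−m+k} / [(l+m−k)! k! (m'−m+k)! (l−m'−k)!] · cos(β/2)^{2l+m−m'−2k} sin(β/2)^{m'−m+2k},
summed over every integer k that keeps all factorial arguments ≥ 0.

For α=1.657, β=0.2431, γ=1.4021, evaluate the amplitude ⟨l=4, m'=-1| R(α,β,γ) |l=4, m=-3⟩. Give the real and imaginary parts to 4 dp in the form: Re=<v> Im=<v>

First d^4_{-1,-3}(β=0.2431), then the phase factors e^{-i(-1)α} and e^{-i(-3)γ}:
Half-angle: c=0.992622, s=0.121251. N=√(6·120·1·5040)=1904.940944
k: max(0,(-3)−(-1))=0 … min(4+(-3),4−(-1))=1
  k=0: (−1)^2·1904.9409/(240)·0.9926^6·0.1213^2 = +0.111620
  k=1: (−1)^3·1904.9409/(144)·0.9926^4·0.1213^4 = -0.002776
d^4_{-1,-3}(0.2431) = +0.111620 -0.002776 = +0.108845
D = (-0.086097+0.996287i)·(+0.108845)·(-0.484760-0.874647i) = +0.099390-0.044371i

Re=0.0994 Im=-0.0444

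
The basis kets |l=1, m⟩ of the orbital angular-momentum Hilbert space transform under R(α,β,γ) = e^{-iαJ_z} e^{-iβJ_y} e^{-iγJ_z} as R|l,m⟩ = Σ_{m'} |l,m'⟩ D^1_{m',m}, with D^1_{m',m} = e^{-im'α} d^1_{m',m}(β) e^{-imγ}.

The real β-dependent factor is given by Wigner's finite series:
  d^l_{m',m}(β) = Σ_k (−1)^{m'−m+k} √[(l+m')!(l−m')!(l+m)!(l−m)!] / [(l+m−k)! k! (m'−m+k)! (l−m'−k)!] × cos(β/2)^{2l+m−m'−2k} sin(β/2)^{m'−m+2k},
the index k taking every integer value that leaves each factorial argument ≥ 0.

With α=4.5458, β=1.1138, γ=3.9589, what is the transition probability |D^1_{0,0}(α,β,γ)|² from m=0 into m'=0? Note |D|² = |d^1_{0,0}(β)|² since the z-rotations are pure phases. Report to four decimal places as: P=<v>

First d^1_{0,0}(β=1.1138), then the phase factors e^{-i(0)α} and e^{-i(0)γ}:
Half-angle: c=0.848898, s=0.528557. N=√(1·1·1·1)=1.000000
The bounds max(0,m−m')=0 and min(l+m,l−m')=1 give 2 terms
  k=0: (−1)^0·1.0000/(1)·0.8489^2·0.5286^0 = +0.720627
  k=1: (−1)^1·1.0000/(1)·0.8489^0·0.5286^2 = -0.279373
d^1_{0,0}(1.1138) = +0.720627 -0.279373 = +0.441255
|D^1_{0,0}|² = |d^1_{0,0}(β)|² = (+0.441255)² = 0.194706 (the z-rotation phases have unit modulus)

P=0.1947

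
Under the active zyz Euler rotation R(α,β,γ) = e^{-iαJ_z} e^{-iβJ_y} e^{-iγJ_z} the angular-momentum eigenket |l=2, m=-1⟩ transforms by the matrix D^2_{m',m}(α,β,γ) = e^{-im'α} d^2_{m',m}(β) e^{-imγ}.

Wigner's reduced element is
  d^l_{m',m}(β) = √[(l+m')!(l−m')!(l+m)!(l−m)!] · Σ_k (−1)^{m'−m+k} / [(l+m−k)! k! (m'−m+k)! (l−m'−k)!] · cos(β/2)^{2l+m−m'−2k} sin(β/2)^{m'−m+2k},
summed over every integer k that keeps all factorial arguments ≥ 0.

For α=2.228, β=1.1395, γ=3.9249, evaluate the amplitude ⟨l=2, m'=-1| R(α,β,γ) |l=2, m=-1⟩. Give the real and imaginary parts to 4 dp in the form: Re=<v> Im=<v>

D^2_{-1,-1}(2.228,1.1395,3.9249) = e^{-i·-1·2.228}·d^2_{-1,-1}(1.1395)·e^{-i·-1·3.9249}. Compute d first:
Half-angle: c=0.842036, s=0.539422. N=√(1·6·1·6)=6.000000
k: max(0,(-1)−(-1))=0 … min(2+(-1),2−(-1))=1
  k=0: (−1)^0·6.0000/(6)·0.8420^4·0.5394^0 = +0.502716
  k=1: (−1)^1·6.0000/(2)·0.8420^2·0.5394^2 = -0.618926
d^2_{-1,-1}(1.1395) = +0.502716 -0.618926 = -0.116211
Attach z-rotation phases: D = e^{-i(-1)(2.228)}·(-0.116211)·e^{-i(-1)(3.9249)} = -0.115226+0.015098i

Re=-0.1152 Im=0.0151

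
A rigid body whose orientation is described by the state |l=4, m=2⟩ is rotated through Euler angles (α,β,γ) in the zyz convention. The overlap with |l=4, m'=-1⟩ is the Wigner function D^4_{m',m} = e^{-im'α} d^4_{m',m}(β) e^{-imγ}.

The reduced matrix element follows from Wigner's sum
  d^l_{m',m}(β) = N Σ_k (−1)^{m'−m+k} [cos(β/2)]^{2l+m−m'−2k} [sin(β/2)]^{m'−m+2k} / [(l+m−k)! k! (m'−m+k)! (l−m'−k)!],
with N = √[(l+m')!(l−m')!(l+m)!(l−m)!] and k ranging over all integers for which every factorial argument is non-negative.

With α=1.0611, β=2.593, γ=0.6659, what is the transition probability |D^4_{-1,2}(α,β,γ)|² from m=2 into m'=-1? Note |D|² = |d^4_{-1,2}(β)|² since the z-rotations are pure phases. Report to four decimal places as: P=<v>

First d^4_{-1,2}(β=2.593), then the phase factors e^{-i(-1)α} and e^{-i(2)γ}:
Half-angle: c=0.270870, s=0.962616. N=√(6·120·720·2)=1018.233765
k∈{3,4,5} keeps every argument non-negative
  k=3: (−1)^0·1018.2338/(72)·0.2709^5·0.9626^3 = +0.018394
  k=4: (−1)^1·1018.2338/(48)·0.2709^3·0.9626^5 = -0.348460
  k=5: (−1)^2·1018.2338/(240)·0.2709^1·0.9626^7 = +0.880173
d^4_{-1,2}(2.593) = +0.018394 -0.348460 +0.880173 = +0.550108
|D^4_{-1,2}|² = |d^4_{-1,2}(β)|² = (+0.550108)² = 0.302618 (the z-rotation phases have unit modulus)

P=0.3026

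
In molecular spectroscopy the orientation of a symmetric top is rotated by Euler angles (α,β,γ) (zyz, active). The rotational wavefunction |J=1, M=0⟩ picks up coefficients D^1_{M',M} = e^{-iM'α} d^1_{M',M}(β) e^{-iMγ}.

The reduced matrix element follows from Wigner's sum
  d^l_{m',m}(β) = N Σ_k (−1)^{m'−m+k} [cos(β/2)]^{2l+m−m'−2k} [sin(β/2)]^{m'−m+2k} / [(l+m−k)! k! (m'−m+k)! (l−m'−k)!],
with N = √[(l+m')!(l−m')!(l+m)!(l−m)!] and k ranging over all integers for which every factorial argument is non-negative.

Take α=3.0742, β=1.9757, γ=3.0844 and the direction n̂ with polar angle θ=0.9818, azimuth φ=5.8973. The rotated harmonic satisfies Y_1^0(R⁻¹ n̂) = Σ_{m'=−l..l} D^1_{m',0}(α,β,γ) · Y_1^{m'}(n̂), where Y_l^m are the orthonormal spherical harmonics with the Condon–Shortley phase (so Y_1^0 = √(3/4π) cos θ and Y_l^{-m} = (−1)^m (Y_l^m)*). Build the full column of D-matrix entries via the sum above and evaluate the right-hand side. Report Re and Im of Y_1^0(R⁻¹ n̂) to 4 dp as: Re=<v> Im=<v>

Need the full column D^1_{m',0} for m'=−1..1 at α=3.0742, β=1.9757, γ=3.0844.
cos(β/2)=0.550486, sin(β/2)=0.834844
d^1_{-1,0}: single k=1 term ⇒ +0.649930;  D = -0.648455+0.043767i
d^1_{0,0}: k∈[0..1] ⇒ +0.303035 -0.696965 = -0.393930;  D = -0.393930+0.000000i
d^1_{1,0}: single k=0 term ⇒ -0.649930;  D = +0.648455+0.043767i
Y_1^{m'}(θ=0.9818,φ=5.8973) and Σ D·Y over m':
  (-0.6485+0.0438i)·(+0.2662+0.1081i)  (-0.3939+0.0000i)·(+0.2714+0.0000i)  (+0.6485+0.0438i)·(-0.2662+0.1081i)
Y_1^0(R⁻¹ n̂) = -0.461567+0.000000i

Re=-0.4616 Im=0.0000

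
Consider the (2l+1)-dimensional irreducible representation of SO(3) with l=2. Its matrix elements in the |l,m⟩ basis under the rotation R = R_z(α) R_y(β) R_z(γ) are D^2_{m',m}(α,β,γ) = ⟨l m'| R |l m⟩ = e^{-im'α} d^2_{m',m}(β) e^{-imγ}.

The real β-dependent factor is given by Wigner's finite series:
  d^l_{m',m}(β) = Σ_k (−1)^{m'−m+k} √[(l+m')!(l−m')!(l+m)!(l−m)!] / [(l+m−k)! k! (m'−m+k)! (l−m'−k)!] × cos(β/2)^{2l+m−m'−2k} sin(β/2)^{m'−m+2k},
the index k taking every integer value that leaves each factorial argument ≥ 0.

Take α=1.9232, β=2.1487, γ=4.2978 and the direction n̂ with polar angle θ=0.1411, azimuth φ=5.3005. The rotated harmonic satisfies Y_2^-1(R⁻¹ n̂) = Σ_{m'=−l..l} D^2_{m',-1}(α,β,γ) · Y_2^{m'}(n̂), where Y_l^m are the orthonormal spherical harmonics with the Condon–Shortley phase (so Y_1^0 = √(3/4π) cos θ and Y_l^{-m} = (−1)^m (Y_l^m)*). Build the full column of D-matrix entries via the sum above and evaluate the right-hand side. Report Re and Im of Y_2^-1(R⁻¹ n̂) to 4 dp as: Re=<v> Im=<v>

Need the full column D^2_{m',-1} for m'=−2..2 at α=1.9232, β=2.1487, γ=4.2978.
cos(β/2)=0.476304, sin(β/2)=0.879281
d^2_{-2,-1}: single k=1 term ⇒ +0.190025;  D = -0.054378+0.182078i
d^2_{-1,-1}: k∈[0..1] ⇒ +0.051468 -0.526192 = -0.474725;  D = -0.473807+0.029502i
d^2_{0,-1}: k∈[0..1] ⇒ -0.232732 +0.793126 = +0.560395;  D = -0.225735-0.512919i
d^2_{1,-1}: k∈[0..1] ⇒ +0.526192 -0.597737 = -0.071545;  D = +0.051512-0.049650i
d^2_{2,-1}: single k=0 term ⇒ -0.647585;  D = -0.582721-0.282493i
Y_2^{m'}(θ=0.1411,φ=5.3005) and Σ D·Y over m':
  (-0.0544+0.1821i)·(-0.0029+0.0071i)  (-0.4738+0.0295i)·(+0.0597+0.0895i)  (-0.2257-0.5129i)·(+0.6121+0.0000i)  (+0.0515-0.0497i)·(-0.0597+0.0895i)  (-0.5827-0.2825i)·(-0.0029-0.0071i)
Y_2^-1(R⁻¹ n̂) = -0.169117-0.342991i

Re=-0.1691 Im=-0.3430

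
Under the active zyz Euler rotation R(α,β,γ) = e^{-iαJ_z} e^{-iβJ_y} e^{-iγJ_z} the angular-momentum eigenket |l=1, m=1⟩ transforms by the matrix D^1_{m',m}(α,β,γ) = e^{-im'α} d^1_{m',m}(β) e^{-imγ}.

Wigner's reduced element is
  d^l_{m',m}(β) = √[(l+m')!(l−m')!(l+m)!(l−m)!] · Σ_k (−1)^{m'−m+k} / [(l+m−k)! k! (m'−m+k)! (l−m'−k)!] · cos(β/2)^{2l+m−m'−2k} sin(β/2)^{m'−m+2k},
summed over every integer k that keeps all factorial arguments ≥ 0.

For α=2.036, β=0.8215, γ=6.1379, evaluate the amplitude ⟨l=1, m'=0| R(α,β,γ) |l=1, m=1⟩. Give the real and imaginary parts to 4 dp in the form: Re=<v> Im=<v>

First d^1_{0,1}(β=0.8215), then the phase factors e^{-i(0)α} and e^{-i(1)γ}:
With c≡cos(β/2)=0.916822 and s≡sin(β/2)=0.399297, N=[1·1·2·1]^{1/2}=1.414214
k∈{1} keeps every argument non-negative
  k=1: (−1)^0·1.4142/(1)·0.9168^1·0.3993^1 = +0.517721
d^1_{0,1}(0.8215) = +0.517721
D = (+1.000000+0.000000i)·(+0.517721)·(+0.989465+0.144775i) = +0.512267+0.074953i

Re=0.5123 Im=0.0750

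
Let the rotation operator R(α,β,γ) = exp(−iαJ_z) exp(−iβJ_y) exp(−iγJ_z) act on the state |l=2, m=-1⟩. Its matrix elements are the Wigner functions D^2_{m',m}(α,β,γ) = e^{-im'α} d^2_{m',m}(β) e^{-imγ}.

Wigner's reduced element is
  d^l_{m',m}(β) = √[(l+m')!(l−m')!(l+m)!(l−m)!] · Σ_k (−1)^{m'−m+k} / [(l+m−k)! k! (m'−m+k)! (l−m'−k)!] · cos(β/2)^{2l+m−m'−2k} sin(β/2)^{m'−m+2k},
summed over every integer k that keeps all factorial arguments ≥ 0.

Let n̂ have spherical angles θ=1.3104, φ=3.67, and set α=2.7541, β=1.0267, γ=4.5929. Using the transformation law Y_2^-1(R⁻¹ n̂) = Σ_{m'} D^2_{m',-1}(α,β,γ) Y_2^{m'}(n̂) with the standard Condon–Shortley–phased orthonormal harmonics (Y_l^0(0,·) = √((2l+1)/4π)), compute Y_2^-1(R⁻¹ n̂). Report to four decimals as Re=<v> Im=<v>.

Need the full column D^2_{m',-1} for m'=−2..2 at α=2.7541, β=1.0267, γ=4.5929.
cos(β/2)=0.871104, sin(β/2)=0.491098
d^2_{-2,-1}: single k=1 term ⇒ +0.649245;  D = -0.506333-0.406381i
d^2_{-1,-1}: k∈[0..1] ⇒ +0.575812 -0.549033 = +0.026779;  D = +0.013002+0.023411i
d^2_{0,-1}: k∈[0..1] ⇒ -0.795160 +0.252726 = -0.542433;  D = +0.064661+0.538565i
d^2_{1,-1}: k∈[0..1] ⇒ +0.549033 -0.058167 = +0.490866;  D = -0.129985+0.473343i
d^2_{2,-1}: single k=0 term ⇒ -0.206350;  D = -0.125781+0.163583i
Y_2^{m'}(θ=1.3104,φ=3.67) and Σ D·Y over m':
  (-0.5063-0.4064i)·(+0.1773-0.3141i)  (+0.0130+0.0234i)·(-0.1660+0.0969i)  (+0.0647+0.5386i)·(-0.2527+0.0000i)  (-0.1300+0.4733i)·(+0.1660+0.0969i)  (-0.1258+0.1636i)·(+0.1773+0.3141i)
Y_2^-1(R⁻¹ n̂) = -0.379302+0.003732i

Re=-0.3793 Im=0.0037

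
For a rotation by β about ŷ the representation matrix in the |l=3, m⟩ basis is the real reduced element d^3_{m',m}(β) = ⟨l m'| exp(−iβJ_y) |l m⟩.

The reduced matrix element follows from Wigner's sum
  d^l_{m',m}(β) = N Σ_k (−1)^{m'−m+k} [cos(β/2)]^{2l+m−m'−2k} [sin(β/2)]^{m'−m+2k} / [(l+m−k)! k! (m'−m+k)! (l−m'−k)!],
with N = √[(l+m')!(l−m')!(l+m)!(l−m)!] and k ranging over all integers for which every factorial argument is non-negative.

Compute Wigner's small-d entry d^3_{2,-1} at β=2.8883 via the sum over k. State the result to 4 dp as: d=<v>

d^3_{2,-1}(β=2.8883) via Wigner's sum:
With c≡cos(β/2)=0.126308 and s≡sin(β/2)=0.991991, N=[120·1·2·24]^{1/2}=75.894664
k: max(0,(-1)−(2))=0 … min(3+(-1),3−(2))=1
  k=0: (−1)^3·75.8947/(12)·0.1263^3·0.9920^3 = -0.012441
  k=1: (−1)^4·75.8947/(24)·0.1263^1·0.9920^5 = +0.383681
d^3_{2,-1}(2.8883) = -0.012441 +0.383681 = +0.371240

d=0.3712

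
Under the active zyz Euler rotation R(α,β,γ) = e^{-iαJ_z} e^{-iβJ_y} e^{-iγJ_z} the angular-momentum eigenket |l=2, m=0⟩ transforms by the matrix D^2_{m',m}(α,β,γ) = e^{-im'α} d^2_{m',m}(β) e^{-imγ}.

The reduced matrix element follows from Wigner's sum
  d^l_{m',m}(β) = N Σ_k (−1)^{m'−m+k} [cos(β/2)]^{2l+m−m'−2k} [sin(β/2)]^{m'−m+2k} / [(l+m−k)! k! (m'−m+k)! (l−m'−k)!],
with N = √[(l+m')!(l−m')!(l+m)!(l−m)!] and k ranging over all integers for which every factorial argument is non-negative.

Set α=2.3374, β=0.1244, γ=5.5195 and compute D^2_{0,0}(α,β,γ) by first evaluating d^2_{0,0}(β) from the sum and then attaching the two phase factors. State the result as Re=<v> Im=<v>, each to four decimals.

D^2_{0,0}(2.3374,0.1244,5.5195) = e^{-i·0·2.3374}·d^2_{0,0}(0.1244)·e^{-i·0·5.5195}. Compute d first:
With c≡cos(β/2)=0.998066 and s≡sin(β/2)=0.062160, N=[2·2·2·2]^{1/2}=4.000000
k: max(0,(0)−(0))=0 … min(2+(0),2−(0))=2
  k=0: (−1)^0·4.0000/(4)·0.9981^4·0.0622^0 = +0.992287
  k=1: (−1)^1·4.0000/(1)·0.9981^2·0.0622^2 = -0.015396
  k=2: (−1)^2·4.0000/(4)·0.9981^0·0.0622^4 = +0.000015
d^2_{0,0}(0.1244) = +0.992287 -0.015396 +0.000015 = +0.976906
Attach z-rotation phases: D = e^{-i(0)(2.3374)}·(+0.976906)·e^{-i(0)(5.5195)} = +0.976906+0.000000i

Re=0.9769 Im=0.0000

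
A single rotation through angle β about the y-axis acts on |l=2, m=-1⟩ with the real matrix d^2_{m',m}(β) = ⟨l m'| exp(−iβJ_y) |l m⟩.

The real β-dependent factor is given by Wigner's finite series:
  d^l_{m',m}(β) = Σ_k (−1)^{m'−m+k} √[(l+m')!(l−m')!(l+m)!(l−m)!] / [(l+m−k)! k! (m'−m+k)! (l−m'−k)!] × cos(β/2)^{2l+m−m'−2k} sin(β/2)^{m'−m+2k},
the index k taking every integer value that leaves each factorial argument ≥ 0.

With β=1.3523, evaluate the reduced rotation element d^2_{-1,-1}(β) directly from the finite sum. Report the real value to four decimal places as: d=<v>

d^2_{-1,-1}(β=1.3523) via Wigner's sum:
Half-angle: c=0.779988, s=0.625795. N=√(1·6·1·6)=6.000000
k: max(0,(-1)−(-1))=0 … min(2+(-1),2−(-1))=1
  k=0: (−1)^0·6.0000/(6)·0.7800^4·0.6258^0 = +0.370127
  k=1: (−1)^1·6.0000/(2)·0.7800^2·0.6258^2 = -0.714761
d^2_{-1,-1}(1.3523) = +0.370127 -0.714761 = -0.344633

d=-0.3446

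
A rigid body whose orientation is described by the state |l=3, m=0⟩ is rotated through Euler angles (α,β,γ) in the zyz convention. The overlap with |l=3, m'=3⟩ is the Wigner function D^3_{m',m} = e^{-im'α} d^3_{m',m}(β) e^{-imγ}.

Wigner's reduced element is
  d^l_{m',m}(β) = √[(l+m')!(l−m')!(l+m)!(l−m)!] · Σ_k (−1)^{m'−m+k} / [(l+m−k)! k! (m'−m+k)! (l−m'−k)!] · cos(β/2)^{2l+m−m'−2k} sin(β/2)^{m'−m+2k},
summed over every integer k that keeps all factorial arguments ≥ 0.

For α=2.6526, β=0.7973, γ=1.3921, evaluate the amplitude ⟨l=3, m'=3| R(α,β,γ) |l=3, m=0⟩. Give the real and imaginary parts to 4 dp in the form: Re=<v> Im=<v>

First d^3_{3,0}(β=0.7973), then the phase factors e^{-i(3)α} and e^{-i(0)γ}:
c=cos(0.7973/2)=0.921586, s=sin(0.7973/2)=0.388175; N=√[720·1·6·6]=160.996894
k: max(0,(0)−(3))=0 … min(3+(0),3−(3))=0
  k=0: (−1)^3·160.9969/(36)·0.9216^3·0.3882^3 = -0.204740
d^3_{3,0}(0.7973) = -0.204740
D = (-0.103632-0.994616i)·(-0.204740)·(+1.000000+0.000000i) = +0.021218+0.203638i

Re=0.0212 Im=0.2036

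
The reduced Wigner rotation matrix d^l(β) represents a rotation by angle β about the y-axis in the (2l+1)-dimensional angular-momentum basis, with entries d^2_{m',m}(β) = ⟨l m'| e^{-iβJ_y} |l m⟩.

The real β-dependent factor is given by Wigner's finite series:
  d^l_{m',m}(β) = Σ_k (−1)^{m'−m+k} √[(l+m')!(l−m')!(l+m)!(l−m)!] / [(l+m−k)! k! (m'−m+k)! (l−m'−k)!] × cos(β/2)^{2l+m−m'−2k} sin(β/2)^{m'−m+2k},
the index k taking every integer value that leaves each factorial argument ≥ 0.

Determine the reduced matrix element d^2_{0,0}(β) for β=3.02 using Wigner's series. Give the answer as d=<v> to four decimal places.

d=0.9779

d^2_{0,0}(β=3.02) via Wigner's sum:
c=cos(3.02/2)=0.060759, s=sin(3.02/2)=0.998152; N=√[2·2·2·2]=4.000000
Admissible k: 0..2 (factorial args all ≥0)
  k=0: (−1)^0·4.0000/(4)·0.0608^4·0.9982^0 = +0.000014
  k=1: (−1)^1·4.0000/(1)·0.0608^2·0.9982^2 = -0.014712
  k=2: (−1)^2·4.0000/(4)·0.0608^0·0.9982^4 = +0.992630
d^2_{0,0}(3.02) = +0.000014 -0.014712 +0.992630 = +0.977932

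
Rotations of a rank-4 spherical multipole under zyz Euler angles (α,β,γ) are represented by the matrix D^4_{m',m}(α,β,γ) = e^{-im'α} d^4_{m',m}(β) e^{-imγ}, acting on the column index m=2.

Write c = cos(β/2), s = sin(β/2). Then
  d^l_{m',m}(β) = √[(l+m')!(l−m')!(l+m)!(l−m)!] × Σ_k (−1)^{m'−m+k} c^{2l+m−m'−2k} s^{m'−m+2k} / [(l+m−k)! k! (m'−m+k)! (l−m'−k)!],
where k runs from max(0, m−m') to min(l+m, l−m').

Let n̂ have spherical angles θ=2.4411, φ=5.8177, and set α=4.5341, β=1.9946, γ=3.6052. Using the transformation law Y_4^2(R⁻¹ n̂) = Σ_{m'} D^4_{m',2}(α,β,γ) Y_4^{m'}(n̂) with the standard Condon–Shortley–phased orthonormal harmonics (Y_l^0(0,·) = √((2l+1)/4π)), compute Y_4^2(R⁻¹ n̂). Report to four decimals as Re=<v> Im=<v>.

Need the full column D^4_{m',2} for m'=−4..4 at α=4.5341, β=1.9946, γ=3.6052.
cos(β/2)=0.542572, sin(β/2)=0.840009
d^4_{-4,2}: single k=6 term ⇒ +0.547266;  D = -0.038045-0.545942i
d^4_{-3,2}: k∈[5..6] ⇒ +0.749856 -0.599114 = +0.150742;  D = +0.149852+0.016356i
d^4_{-2,2}: k∈[4..6] ⇒ +0.647229 -1.241082 +0.247897 = -0.345956;  D = +0.097933-0.331805i
d^4_{-1,2}: k∈[3..5] ⇒ +0.394144 -1.417095 +0.679332 = -0.343620;  D = +0.307090+0.154177i
d^4_{0,2}: k∈[2..4] ⇒ +0.170779 -1.091582 +0.981161 = +0.060358;  D = +0.036219-0.048284i
d^4_{1,2}: k∈[1..3] ⇒ +0.049331 -0.591216 +0.944730 = +0.402845;  D = +0.274278+0.295052i
d^4_{2,2}: k∈[0..2] ⇒ +0.007510 -0.216020 +0.647229 = +0.438718;  D = -0.369207+0.236982i
d^4_{3,2}: k∈[0..1] ⇒ -0.043506 +0.312842 = +0.269336;  D = -0.102983-0.248870i
d^4_{4,2}: single k=0 term ⇒ +0.095256;  D = +0.093082-0.020235i
Y_4^{m'}(θ=2.4411,φ=5.8177) and Σ D·Y over m':
  (-0.0380-0.5459i)·(-0.0219+0.0732i)  (+0.1499+0.0164i)·(-0.0445-0.2524i)  (+0.0979-0.3318i)·(+0.2566+0.3447i)  (+0.3071+0.1542i)·(-0.2274-0.1142i)  (+0.0362-0.0483i)·(-0.2727+0.0000i)  (+0.2743+0.2951i)·(+0.2274-0.1142i)  (-0.3692+0.2370i)·(+0.2566-0.3447i)  (-0.1030-0.2489i)·(+0.0445-0.2524i)  (+0.0931-0.0202i)·(-0.0219-0.0732i)
Y_4^2(R⁻¹ n̂) = +0.127779+0.094693i

Re=0.1278 Im=0.0947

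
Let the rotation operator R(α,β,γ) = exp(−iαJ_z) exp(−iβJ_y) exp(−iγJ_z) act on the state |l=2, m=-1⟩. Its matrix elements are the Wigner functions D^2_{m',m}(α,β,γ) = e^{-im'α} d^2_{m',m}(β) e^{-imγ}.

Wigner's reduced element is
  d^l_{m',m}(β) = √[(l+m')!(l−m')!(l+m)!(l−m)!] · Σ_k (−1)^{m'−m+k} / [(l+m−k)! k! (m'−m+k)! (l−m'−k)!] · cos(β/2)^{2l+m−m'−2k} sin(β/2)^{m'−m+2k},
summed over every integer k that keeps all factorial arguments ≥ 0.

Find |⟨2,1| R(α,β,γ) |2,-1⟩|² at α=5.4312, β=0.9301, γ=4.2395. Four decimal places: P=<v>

P=0.1950

Split into d^2_{1,-1}(β=0.9301) × two z-phases.
Half-angle: c=0.893799, s=0.448467. N=√(6·1·1·6)=6.000000
The bounds max(0,m−m')=0 and min(l+m,l−m')=1 give 2 terms
  k=0: (−1)^2·6.0000/(2)·0.8938^2·0.4485^2 = +0.482018
  k=1: (−1)^3·6.0000/(6)·0.8938^0·0.4485^4 = -0.040450
d^2_{1,-1}(0.9301) = +0.482018 -0.040450 = +0.441567
|D^2_{1,-1}|² = |d^2_{1,-1}(β)|² = (+0.441567)² = 0.194982 (the z-rotation phases have unit modulus)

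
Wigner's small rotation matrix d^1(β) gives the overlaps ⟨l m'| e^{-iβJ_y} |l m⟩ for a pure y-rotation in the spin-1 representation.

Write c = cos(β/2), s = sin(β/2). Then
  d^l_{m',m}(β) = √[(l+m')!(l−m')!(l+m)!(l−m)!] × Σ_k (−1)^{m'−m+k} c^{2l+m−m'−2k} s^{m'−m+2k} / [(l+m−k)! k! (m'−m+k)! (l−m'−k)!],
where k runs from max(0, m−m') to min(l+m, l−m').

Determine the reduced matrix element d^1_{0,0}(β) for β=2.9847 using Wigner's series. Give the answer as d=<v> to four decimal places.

d^1_{0,0}(β=2.9847) via Wigner's sum:
Half-angle: c=0.078366, s=0.996925. N=√(1·1·1·1)=1.000000
The bounds max(0,m−m')=0 and min(l+m,l−m')=1 give 2 terms
  k=0: (−1)^0·1.0000/(1)·0.0784^2·0.9969^0 = +0.006141
  k=1: (−1)^1·1.0000/(1)·0.0784^0·0.9969^2 = -0.993859
d^1_{0,0}(2.9847) = +0.006141 -0.993859 = -0.987718

d=-0.9877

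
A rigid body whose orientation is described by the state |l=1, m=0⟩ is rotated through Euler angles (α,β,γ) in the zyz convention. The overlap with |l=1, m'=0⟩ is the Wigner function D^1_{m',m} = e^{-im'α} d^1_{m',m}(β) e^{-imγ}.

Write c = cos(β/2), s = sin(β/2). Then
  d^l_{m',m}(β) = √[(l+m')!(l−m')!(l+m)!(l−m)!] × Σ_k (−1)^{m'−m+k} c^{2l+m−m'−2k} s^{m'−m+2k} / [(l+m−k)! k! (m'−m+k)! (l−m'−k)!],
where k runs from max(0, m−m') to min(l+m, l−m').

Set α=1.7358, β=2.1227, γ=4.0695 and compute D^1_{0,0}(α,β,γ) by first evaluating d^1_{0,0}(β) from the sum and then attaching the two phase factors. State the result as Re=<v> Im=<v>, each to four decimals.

Re=-0.5243 Im=0.0000

Split into d^1_{0,0}(β=2.1227) × two z-phases.
Half-angle: c=0.487694, s=0.873015. N=√(1·1·1·1)=1.000000
The bounds max(0,m−m')=0 and min(l+m,l−m')=1 give 2 terms
  k=0: (−1)^0·1.0000/(1)·0.4877^2·0.8730^0 = +0.237845
  k=1: (−1)^1·1.0000/(1)·0.4877^0·0.8730^2 = -0.762155
d^1_{0,0}(2.1227) = +0.237845 -0.762155 = -0.524309
Phases: e^{-i·(0)·1.7358}=+1.000000+0.000000i, e^{-i·(0)·4.0695}=+1.000000+0.000000i ⇒ D=-0.524309+0.000000i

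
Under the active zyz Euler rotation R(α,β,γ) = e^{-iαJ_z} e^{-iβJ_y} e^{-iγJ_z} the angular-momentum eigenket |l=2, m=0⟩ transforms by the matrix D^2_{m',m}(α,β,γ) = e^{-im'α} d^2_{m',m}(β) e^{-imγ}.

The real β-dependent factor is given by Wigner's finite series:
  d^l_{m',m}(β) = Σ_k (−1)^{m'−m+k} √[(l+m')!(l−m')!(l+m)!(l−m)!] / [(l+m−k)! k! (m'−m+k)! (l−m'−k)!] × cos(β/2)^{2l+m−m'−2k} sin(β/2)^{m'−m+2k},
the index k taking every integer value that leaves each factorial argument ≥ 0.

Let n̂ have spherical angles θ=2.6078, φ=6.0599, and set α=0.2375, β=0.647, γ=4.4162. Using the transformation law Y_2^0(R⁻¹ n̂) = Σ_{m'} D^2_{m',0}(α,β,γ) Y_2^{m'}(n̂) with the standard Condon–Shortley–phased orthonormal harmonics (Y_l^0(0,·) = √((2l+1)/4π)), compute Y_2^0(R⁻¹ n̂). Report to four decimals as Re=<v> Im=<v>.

Need the full column D^2_{m',0} for m'=−2..2 at α=0.2375, β=0.647, γ=4.4162.
cos(β/2)=0.948129, sin(β/2)=0.317887
d^2_{-2,0}: single k=2 term ⇒ +0.222513;  D = +0.197879+0.101764i
d^2_{-1,0}: k∈[1..2] ⇒ +0.663667 -0.074604 = +0.589063;  D = +0.572528+0.138591i
d^2_{0,0}: k∈[0..2] ⇒ +0.808107 -0.363362 +0.010212 = +0.454956;  D = +0.454956+0.000000i
d^2_{1,0}: k∈[0..1] ⇒ -0.663667 +0.074604 = -0.589063;  D = -0.572528+0.138591i
d^2_{2,0}: single k=0 term ⇒ +0.222513;  D = +0.197879-0.101764i
Y_2^{m'}(θ=2.6078,φ=6.0599) and Σ D·Y over m':
  (+0.1979+0.1018i)·(+0.0902+0.0432i)  (+0.5725+0.1386i)·(-0.3300-0.0749i)  (+0.4550+0.0000i)·(+0.3858+0.0000i)  (-0.5725+0.1386i)·(+0.3300-0.0749i)  (+0.1979-0.1018i)·(+0.0902-0.0432i)
Y_2^0(R⁻¹ n̂) = -0.154644+0.000000i

Re=-0.1546 Im=0.0000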